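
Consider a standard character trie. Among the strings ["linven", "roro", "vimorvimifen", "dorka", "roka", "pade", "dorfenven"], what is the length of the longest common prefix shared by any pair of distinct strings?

The deepest shared node is where two words last agree before diverging.
"dorfenven" and "dorka" agree on "dor" (3 characters) before diverging; nothing deeper is shared.
Longest shared-prefix length: 3

3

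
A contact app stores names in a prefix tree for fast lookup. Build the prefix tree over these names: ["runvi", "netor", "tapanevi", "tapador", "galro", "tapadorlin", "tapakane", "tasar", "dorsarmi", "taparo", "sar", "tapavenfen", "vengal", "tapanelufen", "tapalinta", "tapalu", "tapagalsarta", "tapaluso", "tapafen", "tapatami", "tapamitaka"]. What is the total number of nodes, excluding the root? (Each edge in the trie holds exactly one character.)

Insert word by word; a character creates a node only if that edge doesn't already exist:
  "runvi" → 5 new (r, u, n, v, i)
  "netor" → 5 new (n, e, t, o, r)
  "tapanevi" → 8 new (t, a, p, a, n, e, v, i)
  "tapador" → prefix "tapa" already present; 3 new (d, o, r)
  "galro" → 5 new (g, a, l, r, o)
  "tapadorlin" → prefix "tapador" already present; 3 new (l, i, n)
  "tapakane" → prefix "tapa" already present; 4 new (k, a, n, e)
  "tasar" → prefix "ta" already present; 3 new (s, a, r)
  "dorsarmi" → 8 new (d, o, r, s, a, r, m, i)
  "taparo" → prefix "tapa" already present; 2 new (r, o)
  "sar" → 3 new (s, a, r)
  "tapavenfen" → prefix "tapa" already present; 6 new (v, e, n, f, e, n)
  "vengal" → 6 new (v, e, n, g, a, l)
  "tapanelufen" → prefix "tapane" already present; 5 new (l, u, f, e, n)
  "tapalinta" → prefix "tapa" already present; 5 new (l, i, n, t, a)
  "tapalu" → prefix "tapal" already present; 1 new (u)
  "tapagalsarta" → prefix "tapa" already present; 8 new (g, a, l, s, a, r, t, a)
  "tapaluso" → prefix "tapalu" already present; 2 new (s, o)
  "tapafen" → prefix "tapa" already present; 3 new (f, e, n)
  "tapatami" → prefix "tapa" already present; 4 new (t, a, m, i)
  "tapamitaka" → prefix "tapa" already present; 6 new (m, i, t, a, k, a)
Total nodes = 5 + 5 + 8 + 3 + 5 + 3 + 4 + 3 + 8 + 2 + 3 + 6 + 6 + 5 + 5 + 1 + 8 + 2 + 3 + 4 + 6 = 95

95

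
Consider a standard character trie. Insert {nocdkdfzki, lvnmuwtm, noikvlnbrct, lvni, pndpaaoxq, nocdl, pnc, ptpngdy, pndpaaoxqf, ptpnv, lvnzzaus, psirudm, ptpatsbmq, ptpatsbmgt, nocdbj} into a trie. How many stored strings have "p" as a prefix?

8

Filter for entries beginning with "p":
Words under "p": pnc, pndpaaoxq, pndpaaoxqf, psirudm, ptpatsbmgt, ptpatsbmq, ptpngdy, ptpnv
Count: 8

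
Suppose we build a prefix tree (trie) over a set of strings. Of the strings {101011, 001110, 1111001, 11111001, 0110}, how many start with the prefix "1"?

3

Filter for entries beginning with "1":
Matches: "101011", "1111001", "11111001"
Count: 3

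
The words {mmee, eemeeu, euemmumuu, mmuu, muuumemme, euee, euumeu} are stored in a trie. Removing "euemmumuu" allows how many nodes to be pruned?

6

A node on "euemmumuu"'s path can go only if nothing else ends at it or branches off below it.
The suffix "mmumuu" (6 nodes) is used only by "euemmumuu"; the node for "eue" still has the child "e", so pruning stops there.
Nodes removed: 6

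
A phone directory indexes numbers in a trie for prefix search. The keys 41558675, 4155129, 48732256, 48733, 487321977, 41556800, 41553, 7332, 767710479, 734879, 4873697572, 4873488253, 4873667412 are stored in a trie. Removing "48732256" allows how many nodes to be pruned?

Walk "48732256" from the leaf back toward the root, removing each node that no remaining word uses.
The suffix "256" (3 nodes) is used only by "48732256"; the node for "48732" still has the child "1", so pruning stops there.
Nodes removed: 3

3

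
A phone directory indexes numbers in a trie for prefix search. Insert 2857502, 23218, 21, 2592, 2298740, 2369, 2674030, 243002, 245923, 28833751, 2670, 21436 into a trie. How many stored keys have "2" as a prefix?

Traverse to the node for "2", then collect every word in that subtree.
Matches: "21", "21436", "2298740", "23218", "2369", "243002", "245923", "2592", "2670", "2674030", "2857502", "28833751"
Count: 12

12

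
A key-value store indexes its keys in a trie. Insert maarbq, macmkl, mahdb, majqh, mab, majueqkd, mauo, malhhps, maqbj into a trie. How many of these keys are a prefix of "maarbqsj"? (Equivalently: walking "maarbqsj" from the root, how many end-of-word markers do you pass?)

Walk "maarbqsj" from the root; an end-of-word marker is hit whenever a stored word is a prefix of "maarbqsj".
Prefixes of the query that are stored words: "maarbq"
Count: 1

1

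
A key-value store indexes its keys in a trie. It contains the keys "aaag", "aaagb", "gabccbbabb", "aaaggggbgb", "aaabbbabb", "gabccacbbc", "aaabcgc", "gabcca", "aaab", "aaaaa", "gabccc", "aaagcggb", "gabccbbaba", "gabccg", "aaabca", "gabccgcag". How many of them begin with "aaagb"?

1

Filter for entries beginning with "aaagb":
Matches: "aaagb"
Count: 1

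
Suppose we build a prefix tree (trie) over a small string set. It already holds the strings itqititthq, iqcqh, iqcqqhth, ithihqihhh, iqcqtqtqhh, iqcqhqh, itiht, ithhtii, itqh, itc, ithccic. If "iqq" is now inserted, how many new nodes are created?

The longest prefix of "iqq" already in the trie is "iq" (length 2).
Each of the 1 remaining characters creates one node.

1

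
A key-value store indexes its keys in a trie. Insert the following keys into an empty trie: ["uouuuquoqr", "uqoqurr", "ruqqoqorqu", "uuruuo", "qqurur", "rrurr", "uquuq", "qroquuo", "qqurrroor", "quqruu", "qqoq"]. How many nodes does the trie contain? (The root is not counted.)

Trace insertions, counting only characters that open a new branch:
  "uouuuquoqr" → 10 new (u, o, u, u, u, q, u, o, q, r)
  "uqoqurr" → prefix "u" already present; 6 new (q, o, q, u, r, r)
  "ruqqoqorqu" → 10 new (r, u, q, q, o, q, o, r, q, u)
  "uuruuo" → prefix "u" already present; 5 new (u, r, u, u, o)
  "qqurur" → 6 new (q, q, u, r, u, r)
  "rrurr" → prefix "r" already present; 4 new (r, u, r, r)
  "uquuq" → prefix "uq" already present; 3 new (u, u, q)
  "qroquuo" → prefix "q" already present; 6 new (r, o, q, u, u, o)
  "qqurrroor" → prefix "qqur" already present; 5 new (r, r, o, o, r)
  "quqruu" → prefix "q" already present; 5 new (u, q, r, u, u)
  "qqoq" → prefix "qq" already present; 2 new (o, q)
Total nodes = 10 + 6 + 10 + 5 + 6 + 4 + 3 + 6 + 5 + 5 + 2 = 62

62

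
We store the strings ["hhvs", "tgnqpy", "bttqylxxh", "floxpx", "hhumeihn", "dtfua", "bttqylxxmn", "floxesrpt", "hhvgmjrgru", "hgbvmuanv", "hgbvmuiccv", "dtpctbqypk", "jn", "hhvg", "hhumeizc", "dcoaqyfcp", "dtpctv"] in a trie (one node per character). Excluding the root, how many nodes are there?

83

For each word, the new-node count is its length minus the longest prefix already in the trie:
  "hhvs" → 4 new (h, h, v, s)
  "tgnqpy" → 6 new (t, g, n, q, p, y)
  "bttqylxxh" → 9 new (b, t, t, q, y, l, x, x, h)
  "floxpx" → 6 new (f, l, o, x, p, x)
  "hhumeihn" → prefix "hh" already present; 6 new (u, m, e, i, h, n)
  "dtfua" → 5 new (d, t, f, u, a)
  "bttqylxxmn" → prefix "bttqylxx" already present; 2 new (m, n)
  "floxesrpt" → prefix "flox" already present; 5 new (e, s, r, p, t)
  "hhvgmjrgru" → prefix "hhv" already present; 7 new (g, m, j, r, g, r, u)
  "hgbvmuanv" → prefix "h" already present; 8 new (g, b, v, m, u, a, n, v)
  "hgbvmuiccv" → prefix "hgbvmu" already present; 4 new (i, c, c, v)
  "dtpctbqypk" → prefix "dt" already present; 8 new (p, c, t, b, q, y, p, k)
  "jn" → 2 new (j, n)
  "hhvg" → prefix "hhvg" already present; 0 new (none)
  "hhumeizc" → prefix "hhumei" already present; 2 new (z, c)
  "dcoaqyfcp" → prefix "d" already present; 8 new (c, o, a, q, y, f, c, p)
  "dtpctv" → prefix "dtpct" already present; 1 new (v)
Total nodes = 4 + 6 + 9 + 6 + 6 + 5 + 2 + 5 + 7 + 8 + 4 + 8 + 2 + 0 + 2 + 8 + 1 = 83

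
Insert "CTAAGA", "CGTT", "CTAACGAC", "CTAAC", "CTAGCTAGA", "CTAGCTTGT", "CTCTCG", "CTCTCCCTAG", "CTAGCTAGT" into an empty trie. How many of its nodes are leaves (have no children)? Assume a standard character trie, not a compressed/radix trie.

8

A leaf is a node with no children — equivalently, the end of a word that is not a proper prefix of any other stored word.
Those words: "CGTT", "CTAACGAC", "CTAAGA", "CTAGCTAGA", "CTAGCTAGT", "CTAGCTTGT", "CTCTCCCTAG", "CTCTCG"
Leaf count: 8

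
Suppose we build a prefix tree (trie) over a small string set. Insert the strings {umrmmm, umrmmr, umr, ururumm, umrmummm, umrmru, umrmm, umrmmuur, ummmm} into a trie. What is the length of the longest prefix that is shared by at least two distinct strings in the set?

5

Look for the deepest trie node that still has at least two words in its subtree.
"umrmm" and "umrmmm" agree on "umrmm" (5 characters) before diverging; nothing deeper is shared.
Longest shared-prefix length: 5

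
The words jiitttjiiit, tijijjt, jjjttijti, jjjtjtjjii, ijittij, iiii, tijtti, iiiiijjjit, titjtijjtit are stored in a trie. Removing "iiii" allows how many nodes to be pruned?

A node on "iiii"'s path can go only if nothing else ends at it or branches off below it.
Every node on "iiii" is still needed (e.g. by "iiiiijjjit"), so nothing is freed.
Nodes removed: 0

0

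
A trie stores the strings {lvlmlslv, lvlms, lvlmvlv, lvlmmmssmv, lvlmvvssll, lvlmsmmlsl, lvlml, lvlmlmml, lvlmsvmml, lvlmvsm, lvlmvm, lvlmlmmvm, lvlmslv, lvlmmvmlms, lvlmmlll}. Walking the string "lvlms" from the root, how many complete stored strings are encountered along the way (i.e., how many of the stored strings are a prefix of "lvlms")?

1

Traverse "lvlms" character by character; count nodes along the way that are marked as word ends.
Prefixes of the query that are stored words: "lvlms"
Count: 1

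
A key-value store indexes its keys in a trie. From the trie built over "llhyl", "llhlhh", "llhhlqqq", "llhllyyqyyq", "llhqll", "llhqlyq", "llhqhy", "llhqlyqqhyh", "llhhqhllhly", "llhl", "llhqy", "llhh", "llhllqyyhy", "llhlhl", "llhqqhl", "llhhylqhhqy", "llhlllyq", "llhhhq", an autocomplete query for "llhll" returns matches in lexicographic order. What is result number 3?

Words with prefix "llhll", in lexicographic order: "llhlllyq", "llhllqyyhy", "llhllyyqyyq"
Position 3: llhllyyqyyq

llhllyyqyyq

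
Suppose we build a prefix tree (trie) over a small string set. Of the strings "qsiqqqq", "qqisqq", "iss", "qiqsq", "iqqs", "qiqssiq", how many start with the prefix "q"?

Filter for entries beginning with "q":
Words under "q": qiqsq, qiqssiq, qqisqq, qsiqqqq
Count: 4

4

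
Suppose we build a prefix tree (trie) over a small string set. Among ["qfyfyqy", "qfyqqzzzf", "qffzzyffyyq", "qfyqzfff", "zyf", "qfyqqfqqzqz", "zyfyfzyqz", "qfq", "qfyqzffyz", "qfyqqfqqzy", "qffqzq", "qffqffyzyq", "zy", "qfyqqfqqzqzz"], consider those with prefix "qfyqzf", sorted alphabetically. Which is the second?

qfyqzffyz

Words with prefix "qfyqzf", in lexicographic order: "qfyqzfff", "qfyqzffyz"
The 2nd is qfyqzffyz.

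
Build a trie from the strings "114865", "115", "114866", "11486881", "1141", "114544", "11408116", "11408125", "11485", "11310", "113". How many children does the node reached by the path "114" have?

4

Follow the path "114" to its node, then look at its outgoing edges.
Characters that immediately follow "114" among the stored strings: {0, 1, 5, 8}.
That node has 4 child edges.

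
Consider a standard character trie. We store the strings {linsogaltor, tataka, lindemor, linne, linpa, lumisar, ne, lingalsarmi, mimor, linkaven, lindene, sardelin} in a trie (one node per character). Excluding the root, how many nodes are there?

62

Trace insertions, counting only characters that open a new branch:
  "linsogaltor" → 11 new (l, i, n, s, o, g, a, l, t, o, r)
  "tataka" → 6 new (t, a, t, a, k, a)
  "lindemor" → prefix "lin" already present; 5 new (d, e, m, o, r)
  "linne" → prefix "lin" already present; 2 new (n, e)
  "linpa" → prefix "lin" already present; 2 new (p, a)
  "lumisar" → prefix "l" already present; 6 new (u, m, i, s, a, r)
  "ne" → 2 new (n, e)
  "lingalsarmi" → prefix "lin" already present; 8 new (g, a, l, s, a, r, m, i)
  "mimor" → 5 new (m, i, m, o, r)
  "linkaven" → prefix "lin" already present; 5 new (k, a, v, e, n)
  "lindene" → prefix "linde" already present; 2 new (n, e)
  "sardelin" → 8 new (s, a, r, d, e, l, i, n)
Total nodes = 11 + 6 + 5 + 2 + 2 + 6 + 2 + 8 + 5 + 5 + 2 + 8 = 62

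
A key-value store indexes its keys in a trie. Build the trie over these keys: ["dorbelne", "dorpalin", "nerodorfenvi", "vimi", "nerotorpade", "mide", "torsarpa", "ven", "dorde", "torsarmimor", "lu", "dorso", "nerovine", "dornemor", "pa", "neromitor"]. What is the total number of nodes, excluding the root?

Insert word by word; a character creates a node only if that edge doesn't already exist:
  "dorbelne" → 8 new (d, o, r, b, e, l, n, e)
  "dorpalin" → prefix "dor" already present; 5 new (p, a, l, i, n)
  "nerodorfenvi" → 12 new (n, e, r, o, d, o, r, f, e, n, v, i)
  "vimi" → 4 new (v, i, m, i)
  "nerotorpade" → prefix "nero" already present; 7 new (t, o, r, p, a, d, e)
  "mide" → 4 new (m, i, d, e)
  "torsarpa" → 8 new (t, o, r, s, a, r, p, a)
  "ven" → prefix "v" already present; 2 new (e, n)
  "dorde" → prefix "dor" already present; 2 new (d, e)
  "torsarmimor" → prefix "torsar" already present; 5 new (m, i, m, o, r)
  "lu" → 2 new (l, u)
  "dorso" → prefix "dor" already present; 2 new (s, o)
  "nerovine" → prefix "nero" already present; 4 new (v, i, n, e)
  "dornemor" → prefix "dor" already present; 5 new (n, e, m, o, r)
  "pa" → 2 new (p, a)
  "neromitor" → prefix "nero" already present; 5 new (m, i, t, o, r)
Total nodes = 8 + 5 + 12 + 4 + 7 + 4 + 8 + 2 + 2 + 5 + 2 + 2 + 4 + 5 + 2 + 5 = 77

77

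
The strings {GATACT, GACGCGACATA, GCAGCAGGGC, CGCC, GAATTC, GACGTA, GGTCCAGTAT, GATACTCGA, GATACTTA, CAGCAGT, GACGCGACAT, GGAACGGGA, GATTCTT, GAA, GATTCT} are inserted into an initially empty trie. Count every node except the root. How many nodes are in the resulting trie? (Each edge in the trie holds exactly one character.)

65

Trace insertions, counting only characters that open a new branch:
  "GATACT" → 6 new (G, A, T, A, C, T)
  "GACGCGACATA" → prefix "GA" already present; 9 new (C, G, C, G, A, C, A, T, A)
  "GCAGCAGGGC" → prefix "G" already present; 9 new (C, A, G, C, A, G, G, G, C)
  "CGCC" → 4 new (C, G, C, C)
  "GAATTC" → prefix "GA" already present; 4 new (A, T, T, C)
  "GACGTA" → prefix "GACG" already present; 2 new (T, A)
  "GGTCCAGTAT" → prefix "G" already present; 9 new (G, T, C, C, A, G, T, A, T)
  "GATACTCGA" → prefix "GATACT" already present; 3 new (C, G, A)
  "GATACTTA" → prefix "GATACT" already present; 2 new (T, A)
  "CAGCAGT" → prefix "C" already present; 6 new (A, G, C, A, G, T)
  "GACGCGACAT" → prefix "GACGCGACAT" already present; 0 new (none)
  "GGAACGGGA" → prefix "GG" already present; 7 new (A, A, C, G, G, G, A)
  "GATTCTT" → prefix "GAT" already present; 4 new (T, C, T, T)
  "GAA" → prefix "GAA" already present; 0 new (none)
  "GATTCT" → prefix "GATTCT" already present; 0 new (none)
Total nodes = 6 + 9 + 9 + 4 + 4 + 2 + 9 + 3 + 2 + 6 + 0 + 7 + 4 + 0 + 0 = 65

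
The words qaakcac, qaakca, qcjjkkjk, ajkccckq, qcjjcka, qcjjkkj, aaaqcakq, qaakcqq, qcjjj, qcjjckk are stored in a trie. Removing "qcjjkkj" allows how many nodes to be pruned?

0

Walk "qcjjkkj" from the leaf back toward the root, removing each node that no remaining word uses.
Every node on "qcjjkkj" is still needed (e.g. by "qcjjkkjk"), so nothing is freed.
Nodes removed: 0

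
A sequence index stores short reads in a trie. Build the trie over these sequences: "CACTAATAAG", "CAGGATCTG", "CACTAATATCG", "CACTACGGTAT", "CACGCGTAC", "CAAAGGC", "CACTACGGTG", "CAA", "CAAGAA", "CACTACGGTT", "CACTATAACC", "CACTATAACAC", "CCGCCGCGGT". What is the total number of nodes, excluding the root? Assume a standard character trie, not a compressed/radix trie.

58

Insert word by word; a character creates a node only if that edge doesn't already exist:
  "CACTAATAAG" → 10 new (C, A, C, T, A, A, T, A, A, G)
  "CAGGATCTG" → prefix "CA" already present; 7 new (G, G, A, T, C, T, G)
  "CACTAATATCG" → prefix "CACTAATA" already present; 3 new (T, C, G)
  "CACTACGGTAT" → prefix "CACTA" already present; 6 new (C, G, G, T, A, T)
  "CACGCGTAC" → prefix "CAC" already present; 6 new (G, C, G, T, A, C)
  "CAAAGGC" → prefix "CA" already present; 5 new (A, A, G, G, C)
  "CACTACGGTG" → prefix "CACTACGGT" already present; 1 new (G)
  "CAA" → prefix "CAA" already present; 0 new (none)
  "CAAGAA" → prefix "CAA" already present; 3 new (G, A, A)
  "CACTACGGTT" → prefix "CACTACGGT" already present; 1 new (T)
  "CACTATAACC" → prefix "CACTA" already present; 5 new (T, A, A, C, C)
  "CACTATAACAC" → prefix "CACTATAAC" already present; 2 new (A, C)
  "CCGCCGCGGT" → prefix "C" already present; 9 new (C, G, C, C, G, C, G, G, T)
Total nodes = 10 + 7 + 3 + 6 + 6 + 5 + 1 + 0 + 3 + 1 + 5 + 2 + 9 = 58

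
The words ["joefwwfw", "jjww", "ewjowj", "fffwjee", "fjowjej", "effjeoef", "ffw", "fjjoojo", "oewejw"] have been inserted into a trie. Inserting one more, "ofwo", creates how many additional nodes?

3

The longest prefix of "ofwo" already in the trie is "o" (length 1).
So 4 − 1 = 3 new nodes.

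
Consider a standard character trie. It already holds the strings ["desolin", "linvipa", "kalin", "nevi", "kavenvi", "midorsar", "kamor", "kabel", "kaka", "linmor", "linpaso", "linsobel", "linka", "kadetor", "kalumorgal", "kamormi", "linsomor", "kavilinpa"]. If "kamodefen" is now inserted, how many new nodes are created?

5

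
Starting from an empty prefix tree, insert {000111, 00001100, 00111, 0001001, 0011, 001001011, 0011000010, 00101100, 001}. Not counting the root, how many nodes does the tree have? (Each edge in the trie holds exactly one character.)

33

Trace insertions, counting only characters that open a new branch:
  "000111" → 6 new (0, 0, 0, 1, 1, 1)
  "00001100" → prefix "000" already present; 5 new (0, 1, 1, 0, 0)
  "00111" → prefix "00" already present; 3 new (1, 1, 1)
  "0001001" → prefix "0001" already present; 3 new (0, 0, 1)
  "0011" → prefix "0011" already present; 0 new (none)
  "001001011" → prefix "001" already present; 6 new (0, 0, 1, 0, 1, 1)
  "0011000010" → prefix "0011" already present; 6 new (0, 0, 0, 0, 1, 0)
  "00101100" → prefix "0010" already present; 4 new (1, 1, 0, 0)
  "001" → prefix "001" already present; 0 new (none)
Total nodes = 6 + 5 + 3 + 3 + 0 + 6 + 6 + 4 + 0 = 33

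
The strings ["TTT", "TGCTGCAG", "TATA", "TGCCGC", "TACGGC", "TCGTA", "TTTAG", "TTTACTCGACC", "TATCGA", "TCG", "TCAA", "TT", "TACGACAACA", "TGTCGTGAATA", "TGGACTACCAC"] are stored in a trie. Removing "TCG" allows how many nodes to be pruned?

0

After clearing the end-marker at "TCG", prune upward until reaching a node still needed by another word.
Every node on "TCG" is still needed (e.g. by "TCGTA"), so nothing is freed.
Nodes removed: 0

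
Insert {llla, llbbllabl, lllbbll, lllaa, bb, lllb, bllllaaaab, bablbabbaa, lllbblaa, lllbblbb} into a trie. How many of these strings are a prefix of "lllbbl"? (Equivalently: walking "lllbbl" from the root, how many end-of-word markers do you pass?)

Walk "lllbbl" from the root; an end-of-word marker is hit whenever a stored word is a prefix of "lllbbl".
Prefixes of the query that are stored words: "lllb"
Count: 1

1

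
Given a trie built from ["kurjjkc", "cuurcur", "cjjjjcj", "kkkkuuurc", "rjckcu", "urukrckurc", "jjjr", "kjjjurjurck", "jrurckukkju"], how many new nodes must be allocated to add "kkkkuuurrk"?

Walking "kkkkuuurrk" from the root, the first 8 characters ("kkkkuuur") follow existing edges; "r" is the first miss.
Each of the 2 remaining characters creates one node.

2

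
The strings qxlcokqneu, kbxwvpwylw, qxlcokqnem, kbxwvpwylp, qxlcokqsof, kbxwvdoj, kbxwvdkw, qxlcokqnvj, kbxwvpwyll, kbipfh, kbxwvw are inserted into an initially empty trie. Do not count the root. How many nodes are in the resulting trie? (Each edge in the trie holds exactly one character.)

Trie structure (* marks end of a word):
(root)
├─ k
│  └─ b
│     ├─ i
│     │  └─ p
│     │     └─ f
│     │        └─ h *
│     └─ x
│        └─ w
│           └─ v
│              ├─ d
│              │  ├─ k
│              │  │  └─ w *
│              │  └─ o
│              │     └─ j *
│              ├─ p
│              │  └─ w
│              │     └─ y
│              │        └─ l
│              │           ├─ l *
│              │           ├─ p *
│              │           └─ w *
│              └─ w *
└─ q
   └─ x
      └─ l
         └─ c
            └─ o
               └─ k
                  └─ q
                     ├─ n
                     │  ├─ e
                     │  │  ├─ m *
                     │  │  └─ u *
                     │  └─ v
                     │     └─ j *
                     └─ s
                        └─ o
                           └─ f *
Counting every labelled node above: 38.

38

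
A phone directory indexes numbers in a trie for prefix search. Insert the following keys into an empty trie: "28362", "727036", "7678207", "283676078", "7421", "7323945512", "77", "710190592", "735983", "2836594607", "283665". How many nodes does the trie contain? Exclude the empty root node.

55

Insert word by word; a character creates a node only if that edge doesn't already exist:
  "28362" → 5 new (2, 8, 3, 6, 2)
  "727036" → 6 new (7, 2, 7, 0, 3, 6)
  "7678207" → prefix "7" already present; 6 new (6, 7, 8, 2, 0, 7)
  "283676078" → prefix "2836" already present; 5 new (7, 6, 0, 7, 8)
  "7421" → prefix "7" already present; 3 new (4, 2, 1)
  "7323945512" → prefix "7" already present; 9 new (3, 2, 3, 9, 4, 5, 5, 1, 2)
  "77" → prefix "7" already present; 1 new (7)
  "710190592" → prefix "7" already present; 8 new (1, 0, 1, 9, 0, 5, 9, 2)
  "735983" → prefix "73" already present; 4 new (5, 9, 8, 3)
  "2836594607" → prefix "2836" already present; 6 new (5, 9, 4, 6, 0, 7)
  "283665" → prefix "2836" already present; 2 new (6, 5)
Total nodes = 5 + 6 + 6 + 5 + 3 + 9 + 1 + 8 + 4 + 6 + 2 = 55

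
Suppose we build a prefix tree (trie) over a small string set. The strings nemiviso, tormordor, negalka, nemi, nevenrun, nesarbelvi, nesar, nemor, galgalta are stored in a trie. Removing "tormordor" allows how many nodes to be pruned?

9

After clearing the end-marker at "tormordor", prune upward until reaching a node still needed by another word.
No other word shares any prefix with "tormordor", so all 9 of its nodes go.
Nodes removed: 9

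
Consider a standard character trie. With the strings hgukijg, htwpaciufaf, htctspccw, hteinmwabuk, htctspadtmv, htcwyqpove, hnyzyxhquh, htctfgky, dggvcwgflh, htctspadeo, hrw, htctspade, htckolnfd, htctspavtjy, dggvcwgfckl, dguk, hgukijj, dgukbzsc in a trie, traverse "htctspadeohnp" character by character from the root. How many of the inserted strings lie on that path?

2

Walk "htctspadeohnp" from the root; an end-of-word marker is hit whenever a stored word is a prefix of "htctspadeohnp".
Prefixes of the query that are stored words: "htctspade", "htctspadeo"
Count: 2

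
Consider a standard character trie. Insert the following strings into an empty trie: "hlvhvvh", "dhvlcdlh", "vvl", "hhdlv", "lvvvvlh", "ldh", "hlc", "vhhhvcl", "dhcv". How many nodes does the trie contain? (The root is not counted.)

Insert word by word; a character creates a node only if that edge doesn't already exist:
  "hlvhvvh" → 7 new (h, l, v, h, v, v, h)
  "dhvlcdlh" → 8 new (d, h, v, l, c, d, l, h)
  "vvl" → 3 new (v, v, l)
  "hhdlv" → prefix "h" already present; 4 new (h, d, l, v)
  "lvvvvlh" → 7 new (l, v, v, v, v, l, h)
  "ldh" → prefix "l" already present; 2 new (d, h)
  "hlc" → prefix "hl" already present; 1 new (c)
  "vhhhvcl" → prefix "v" already present; 6 new (h, h, h, v, c, l)
  "dhcv" → prefix "dh" already present; 2 new (c, v)
Total nodes = 7 + 8 + 3 + 4 + 7 + 2 + 1 + 6 + 2 = 40

40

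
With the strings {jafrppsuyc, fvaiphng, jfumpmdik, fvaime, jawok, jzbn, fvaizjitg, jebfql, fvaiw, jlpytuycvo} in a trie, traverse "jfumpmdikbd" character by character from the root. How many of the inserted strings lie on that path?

Walk "jfumpmdikbd" from the root; an end-of-word marker is hit whenever a stored word is a prefix of "jfumpmdikbd".
Prefixes of the query that are stored words: "jfumpmdik"
Count: 1

1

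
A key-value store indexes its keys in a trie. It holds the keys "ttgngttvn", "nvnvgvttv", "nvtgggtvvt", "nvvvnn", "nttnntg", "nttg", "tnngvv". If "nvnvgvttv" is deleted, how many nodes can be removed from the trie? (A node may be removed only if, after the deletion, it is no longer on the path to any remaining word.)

After clearing the end-marker at "nvnvgvttv", prune upward until reaching a node still needed by another word.
The suffix "nvgvttv" (7 nodes) is used only by "nvnvgvttv"; the node for "nv" still has the child "t", so pruning stops there.
Nodes removed: 7

7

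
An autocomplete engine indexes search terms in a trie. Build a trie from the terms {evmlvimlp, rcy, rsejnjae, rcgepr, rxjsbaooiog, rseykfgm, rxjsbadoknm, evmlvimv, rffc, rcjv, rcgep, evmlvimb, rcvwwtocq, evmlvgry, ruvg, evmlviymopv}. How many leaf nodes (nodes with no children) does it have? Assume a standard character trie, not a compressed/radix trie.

15

Leaves are exactly the stored words that no other stored word extends.
Those words: "evmlvgry", "evmlvimb", "evmlvimlp", "evmlvimv", "evmlviymopv", "rcgepr", "rcjv", "rcvwwtocq", "rcy", "rffc", "rsejnjae", "rseykfgm", "ruvg", "rxjsbadoknm", "rxjsbaooiog"
Leaf count: 15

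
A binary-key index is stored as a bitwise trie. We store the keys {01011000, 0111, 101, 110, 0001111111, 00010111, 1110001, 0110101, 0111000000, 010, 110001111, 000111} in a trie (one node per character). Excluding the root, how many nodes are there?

49

Trace insertions, counting only characters that open a new branch:
  "01011000" → 8 new (0, 1, 0, 1, 1, 0, 0, 0)
  "0111" → prefix "01" already present; 2 new (1, 1)
  "101" → 3 new (1, 0, 1)
  "110" → prefix "1" already present; 2 new (1, 0)
  "0001111111" → prefix "0" already present; 9 new (0, 0, 1, 1, 1, 1, 1, 1, 1)
  "00010111" → prefix "0001" already present; 4 new (0, 1, 1, 1)
  "1110001" → prefix "11" already present; 5 new (1, 0, 0, 0, 1)
  "0110101" → prefix "011" already present; 4 new (0, 1, 0, 1)
  "0111000000" → prefix "0111" already present; 6 new (0, 0, 0, 0, 0, 0)
  "010" → prefix "010" already present; 0 new (none)
  "110001111" → prefix "110" already present; 6 new (0, 0, 1, 1, 1, 1)
  "000111" → prefix "000111" already present; 0 new (none)
Total nodes = 8 + 2 + 3 + 2 + 9 + 4 + 5 + 4 + 6 + 0 + 6 + 0 = 49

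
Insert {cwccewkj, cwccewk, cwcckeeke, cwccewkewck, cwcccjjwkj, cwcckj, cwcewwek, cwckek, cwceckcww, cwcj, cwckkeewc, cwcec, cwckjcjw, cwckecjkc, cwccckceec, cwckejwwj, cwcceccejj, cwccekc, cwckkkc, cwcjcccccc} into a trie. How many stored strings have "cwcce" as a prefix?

5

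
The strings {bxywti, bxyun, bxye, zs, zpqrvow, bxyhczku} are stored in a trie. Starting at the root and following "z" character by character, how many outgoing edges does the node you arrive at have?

The children of the "z" node are the distinct next characters among strings starting with "z".
Characters that immediately follow "z" among the stored strings: {p, s}.
That node has 2 child edges.

2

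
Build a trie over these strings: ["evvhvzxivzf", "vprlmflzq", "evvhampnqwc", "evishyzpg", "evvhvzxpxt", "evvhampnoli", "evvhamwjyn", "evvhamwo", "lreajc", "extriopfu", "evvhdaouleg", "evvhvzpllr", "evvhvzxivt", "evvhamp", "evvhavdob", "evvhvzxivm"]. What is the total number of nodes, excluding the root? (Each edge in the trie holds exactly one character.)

76

Trace insertions, counting only characters that open a new branch:
  "evvhvzxivzf" → 11 new (e, v, v, h, v, z, x, i, v, z, f)
  "vprlmflzq" → 9 new (v, p, r, l, m, f, l, z, q)
  "evvhampnqwc" → prefix "evvh" already present; 7 new (a, m, p, n, q, w, c)
  "evishyzpg" → prefix "ev" already present; 7 new (i, s, h, y, z, p, g)
  "evvhvzxpxt" → prefix "evvhvzx" already present; 3 new (p, x, t)
  "evvhampnoli" → prefix "evvhampn" already present; 3 new (o, l, i)
  "evvhamwjyn" → prefix "evvham" already present; 4 new (w, j, y, n)
  "evvhamwo" → prefix "evvhamw" already present; 1 new (o)
  "lreajc" → 6 new (l, r, e, a, j, c)
  "extriopfu" → prefix "e" already present; 8 new (x, t, r, i, o, p, f, u)
  "evvhdaouleg" → prefix "evvh" already present; 7 new (d, a, o, u, l, e, g)
  "evvhvzpllr" → prefix "evvhvz" already present; 4 new (p, l, l, r)
  "evvhvzxivt" → prefix "evvhvzxiv" already present; 1 new (t)
  "evvhamp" → prefix "evvhamp" already present; 0 new (none)
  "evvhavdob" → prefix "evvha" already present; 4 new (v, d, o, b)
  "evvhvzxivm" → prefix "evvhvzxiv" already present; 1 new (m)
Total nodes = 11 + 9 + 7 + 7 + 3 + 3 + 4 + 1 + 6 + 8 + 7 + 4 + 1 + 0 + 4 + 1 = 76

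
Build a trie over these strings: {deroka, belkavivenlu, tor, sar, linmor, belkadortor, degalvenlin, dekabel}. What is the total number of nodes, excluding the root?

50

For each word, the new-node count is its length minus the longest prefix already in the trie:
  "deroka" → 6 new (d, e, r, o, k, a)
  "belkavivenlu" → 12 new (b, e, l, k, a, v, i, v, e, n, l, u)
  "tor" → 3 new (t, o, r)
  "sar" → 3 new (s, a, r)
  "linmor" → 6 new (l, i, n, m, o, r)
  "belkadortor" → prefix "belka" already present; 6 new (d, o, r, t, o, r)
  "degalvenlin" → prefix "de" already present; 9 new (g, a, l, v, e, n, l, i, n)
  "dekabel" → prefix "de" already present; 5 new (k, a, b, e, l)
Total nodes = 6 + 12 + 3 + 3 + 6 + 6 + 9 + 5 = 50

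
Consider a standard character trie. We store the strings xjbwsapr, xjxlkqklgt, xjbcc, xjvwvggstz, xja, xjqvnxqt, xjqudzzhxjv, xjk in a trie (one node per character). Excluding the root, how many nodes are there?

42

Count nodes per top-level branch (shared prefixes stored once):
  'x'-branch (xja, xjbcc, xjbwsapr, xjk, xjqudzzhxjv, xjqvnxqt, xjvwvggstz, xjxlkqklgt): 42 nodes
Sum: 42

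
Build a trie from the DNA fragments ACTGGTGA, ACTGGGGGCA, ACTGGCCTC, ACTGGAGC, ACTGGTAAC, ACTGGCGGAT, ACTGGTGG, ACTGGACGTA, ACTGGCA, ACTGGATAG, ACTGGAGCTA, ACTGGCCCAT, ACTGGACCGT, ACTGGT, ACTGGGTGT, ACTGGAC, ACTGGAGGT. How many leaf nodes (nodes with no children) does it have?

14

A leaf is a node with no children — equivalently, the end of a word that is not a proper prefix of any other stored word.
Those words: "ACTGGACCGT", "ACTGGACGTA", "ACTGGAGCTA", "ACTGGAGGT", "ACTGGATAG", "ACTGGCA", "ACTGGCCCAT", "ACTGGCCTC", "ACTGGCGGAT", "ACTGGGGGCA", "ACTGGGTGT", "ACTGGTAAC", "ACTGGTGA", "ACTGGTGG"
Leaf count: 14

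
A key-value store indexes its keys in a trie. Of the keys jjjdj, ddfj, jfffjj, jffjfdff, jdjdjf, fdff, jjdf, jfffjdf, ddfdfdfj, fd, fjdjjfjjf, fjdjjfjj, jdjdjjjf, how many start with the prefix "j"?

7

Walk to "j"; the words in its subtree are exactly those with that prefix.
Words under "j": jdjdjf, jdjdjjjf, jfffjdf, jfffjj, jffjfdff, jjdf, jjjdj
Count: 7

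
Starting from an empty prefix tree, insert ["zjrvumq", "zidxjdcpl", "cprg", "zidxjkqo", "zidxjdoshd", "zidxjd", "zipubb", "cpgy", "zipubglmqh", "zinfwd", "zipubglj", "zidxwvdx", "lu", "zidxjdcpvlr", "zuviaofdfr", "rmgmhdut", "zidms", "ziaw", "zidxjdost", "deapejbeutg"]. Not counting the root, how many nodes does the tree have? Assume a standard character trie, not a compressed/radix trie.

Trace insertions, counting only characters that open a new branch:
  "zjrvumq" → 7 new (z, j, r, v, u, m, q)
  "zidxjdcpl" → prefix "z" already present; 8 new (i, d, x, j, d, c, p, l)
  "cprg" → 4 new (c, p, r, g)
  "zidxjkqo" → prefix "zidxj" already present; 3 new (k, q, o)
  "zidxjdoshd" → prefix "zidxjd" already present; 4 new (o, s, h, d)
  "zidxjd" → prefix "zidxjd" already present; 0 new (none)
  "zipubb" → prefix "zi" already present; 4 new (p, u, b, b)
  "cpgy" → prefix "cp" already present; 2 new (g, y)
  "zipubglmqh" → prefix "zipub" already present; 5 new (g, l, m, q, h)
  "zinfwd" → prefix "zi" already present; 4 new (n, f, w, d)
  "zipubglj" → prefix "zipubgl" already present; 1 new (j)
  "zidxwvdx" → prefix "zidx" already present; 4 new (w, v, d, x)
  "lu" → 2 new (l, u)
  "zidxjdcpvlr" → prefix "zidxjdcp" already present; 3 new (v, l, r)
  "zuviaofdfr" → prefix "z" already present; 9 new (u, v, i, a, o, f, d, f, r)
  "rmgmhdut" → 8 new (r, m, g, m, h, d, u, t)
  "zidms" → prefix "zid" already present; 2 new (m, s)
  "ziaw" → prefix "zi" already present; 2 new (a, w)
  "zidxjdost" → prefix "zidxjdos" already present; 1 new (t)
  "deapejbeutg" → 11 new (d, e, a, p, e, j, b, e, u, t, g)
Total nodes = 7 + 8 + 4 + 3 + 4 + 0 + 4 + 2 + 5 + 4 + 1 + 4 + 2 + 3 + 9 + 8 + 2 + 2 + 1 + 11 = 84

84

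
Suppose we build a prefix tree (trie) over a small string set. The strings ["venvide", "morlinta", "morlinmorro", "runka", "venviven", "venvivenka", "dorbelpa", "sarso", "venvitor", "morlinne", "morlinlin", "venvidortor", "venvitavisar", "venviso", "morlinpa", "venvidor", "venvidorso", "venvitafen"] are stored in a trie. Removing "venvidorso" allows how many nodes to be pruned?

Walk "venvidorso" from the leaf back toward the root, removing each node that no remaining word uses.
The suffix "so" (2 nodes) is used only by "venvidorso"; the node for "venvidor" still has the child "t", so pruning stops there.
Nodes removed: 2

2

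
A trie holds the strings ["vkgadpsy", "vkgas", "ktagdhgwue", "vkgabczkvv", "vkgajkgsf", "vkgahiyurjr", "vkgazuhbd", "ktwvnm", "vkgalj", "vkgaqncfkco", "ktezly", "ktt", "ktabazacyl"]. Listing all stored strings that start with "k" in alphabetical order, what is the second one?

ktagdhgwue

Filter for "k…" and sort: "ktabazacyl", "ktagdhgwue", "ktezly", "ktt", "ktwvnm"
The 2nd is ktagdhgwue.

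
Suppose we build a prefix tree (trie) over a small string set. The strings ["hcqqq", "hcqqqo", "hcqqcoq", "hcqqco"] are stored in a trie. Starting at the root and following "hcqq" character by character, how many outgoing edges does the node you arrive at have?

2

The children of the "hcqq" node are the distinct next characters among strings starting with "hcqq".
Characters that immediately follow "hcqq" among the stored strings: {c, q}.
That node has 2 child edges.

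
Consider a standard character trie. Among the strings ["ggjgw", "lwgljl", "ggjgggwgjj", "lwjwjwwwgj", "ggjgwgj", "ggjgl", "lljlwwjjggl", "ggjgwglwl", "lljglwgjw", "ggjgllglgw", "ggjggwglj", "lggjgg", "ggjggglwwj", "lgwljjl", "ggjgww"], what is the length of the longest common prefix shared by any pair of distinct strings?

Equivalently: take the maximum, over all pairs, of their longest common prefix length.
"ggjggglwwj" and "ggjgggwgjj" agree on "ggjggg" (6 characters) before diverging; nothing deeper is shared.
Longest shared-prefix length: 6

6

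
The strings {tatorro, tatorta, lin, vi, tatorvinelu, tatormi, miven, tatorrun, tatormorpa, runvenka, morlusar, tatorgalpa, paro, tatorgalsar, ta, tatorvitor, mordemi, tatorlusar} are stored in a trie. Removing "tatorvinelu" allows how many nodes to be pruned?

A node on "tatorvinelu"'s path can go only if nothing else ends at it or branches off below it.
The suffix "nelu" (4 nodes) is used only by "tatorvinelu"; the node for "tatorvi" still has the child "t", so pruning stops there.
Nodes removed: 4

4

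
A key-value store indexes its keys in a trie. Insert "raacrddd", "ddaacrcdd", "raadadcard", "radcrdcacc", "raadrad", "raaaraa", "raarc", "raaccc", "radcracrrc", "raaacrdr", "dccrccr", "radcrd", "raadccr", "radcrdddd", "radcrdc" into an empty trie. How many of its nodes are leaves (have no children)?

A leaf is a node with no children — equivalently, the end of a word that is not a proper prefix of any other stored word.
Those words: "dccrccr", "ddaacrcdd", "raaacrdr", "raaaraa", "raaccc", "raacrddd", "raadadcard", "raadccr", "raadrad", "raarc", "radcracrrc", "radcrdcacc", "radcrdddd"
Leaf count: 13

13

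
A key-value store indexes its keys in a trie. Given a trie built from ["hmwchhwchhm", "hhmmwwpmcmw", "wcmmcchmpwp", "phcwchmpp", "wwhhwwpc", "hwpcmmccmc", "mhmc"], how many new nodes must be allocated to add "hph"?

"h" is already a path in the trie; the remaining "ph" must be added.
So 3 − 1 = 2 new nodes.

2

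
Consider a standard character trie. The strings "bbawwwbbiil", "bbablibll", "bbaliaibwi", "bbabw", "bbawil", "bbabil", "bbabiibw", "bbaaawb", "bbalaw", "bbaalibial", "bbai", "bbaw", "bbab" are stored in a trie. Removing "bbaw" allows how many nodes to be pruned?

0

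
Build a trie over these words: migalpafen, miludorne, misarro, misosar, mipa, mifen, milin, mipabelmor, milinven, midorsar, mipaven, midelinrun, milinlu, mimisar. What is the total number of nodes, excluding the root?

65

For each word, the new-node count is its length minus the longest prefix already in the trie:
  "migalpafen" → 10 new (m, i, g, a, l, p, a, f, e, n)
  "miludorne" → prefix "mi" already present; 7 new (l, u, d, o, r, n, e)
  "misarro" → prefix "mi" already present; 5 new (s, a, r, r, o)
  "misosar" → prefix "mis" already present; 4 new (o, s, a, r)
  "mipa" → prefix "mi" already present; 2 new (p, a)
  "mifen" → prefix "mi" already present; 3 new (f, e, n)
  "milin" → prefix "mil" already present; 2 new (i, n)
  "mipabelmor" → prefix "mipa" already present; 6 new (b, e, l, m, o, r)
  "milinven" → prefix "milin" already present; 3 new (v, e, n)
  "midorsar" → prefix "mi" already present; 6 new (d, o, r, s, a, r)
  "mipaven" → prefix "mipa" already present; 3 new (v, e, n)
  "midelinrun" → prefix "mid" already present; 7 new (e, l, i, n, r, u, n)
  "milinlu" → prefix "milin" already present; 2 new (l, u)
  "mimisar" → prefix "mi" already present; 5 new (m, i, s, a, r)
Total nodes = 10 + 7 + 5 + 4 + 2 + 3 + 2 + 6 + 3 + 6 + 3 + 7 + 2 + 5 = 65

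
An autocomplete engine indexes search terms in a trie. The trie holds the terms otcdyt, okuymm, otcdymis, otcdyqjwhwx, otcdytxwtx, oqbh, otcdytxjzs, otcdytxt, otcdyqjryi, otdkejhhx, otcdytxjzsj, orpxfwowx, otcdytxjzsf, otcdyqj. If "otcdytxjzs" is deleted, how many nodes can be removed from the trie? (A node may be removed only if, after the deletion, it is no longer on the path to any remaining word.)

0

A node on "otcdytxjzs"'s path can go only if nothing else ends at it or branches off below it.
Every node on "otcdytxjzs" is still needed (e.g. by "otcdytxjzsj"), so nothing is freed.
Nodes removed: 0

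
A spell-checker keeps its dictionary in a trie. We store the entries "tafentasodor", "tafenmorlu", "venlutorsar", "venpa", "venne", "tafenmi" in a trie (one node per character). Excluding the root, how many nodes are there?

Trie structure (* marks end of a word):
(root)
├─ t
│  └─ a
│     └─ f
│        └─ e
│           └─ n
│              ├─ m
│              │  ├─ i *
│              │  └─ o
│              │     └─ r
│              │        └─ l
│              │           └─ u *
│              └─ t
│                 └─ a
│                    └─ s
│                       └─ o
│                          └─ d
│                             └─ o
│                                └─ r *
└─ v
   └─ e
      └─ n
         ├─ l
         │  └─ u
         │     └─ t
         │        └─ o
         │           └─ r
         │              └─ s
         │                 └─ a
         │                    └─ r *
         ├─ n
         │  └─ e *
         └─ p
            └─ a *
Counting every labelled node above: 33.

33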